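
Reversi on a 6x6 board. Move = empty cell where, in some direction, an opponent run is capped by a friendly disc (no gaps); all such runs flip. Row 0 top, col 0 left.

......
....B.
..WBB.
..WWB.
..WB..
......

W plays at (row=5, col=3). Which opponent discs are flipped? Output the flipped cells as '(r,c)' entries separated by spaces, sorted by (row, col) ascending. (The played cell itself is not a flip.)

Answer: (4,3)

Derivation:
Dir NW: first cell 'W' (not opp) -> no flip
Dir N: opp run (4,3) capped by W -> flip
Dir NE: first cell '.' (not opp) -> no flip
Dir W: first cell '.' (not opp) -> no flip
Dir E: first cell '.' (not opp) -> no flip
Dir SW: edge -> no flip
Dir S: edge -> no flip
Dir SE: edge -> no flip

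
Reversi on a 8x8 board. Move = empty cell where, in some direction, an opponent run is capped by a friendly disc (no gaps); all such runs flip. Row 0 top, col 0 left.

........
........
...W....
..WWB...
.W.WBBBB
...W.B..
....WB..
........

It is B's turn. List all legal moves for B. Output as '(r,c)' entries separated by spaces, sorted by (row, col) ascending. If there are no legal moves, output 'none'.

Answer: (1,2) (2,2) (3,1) (4,2) (5,2) (6,2) (6,3) (7,3)

Derivation:
(1,2): flips 1 -> legal
(1,3): no bracket -> illegal
(1,4): no bracket -> illegal
(2,1): no bracket -> illegal
(2,2): flips 1 -> legal
(2,4): no bracket -> illegal
(3,0): no bracket -> illegal
(3,1): flips 2 -> legal
(4,0): no bracket -> illegal
(4,2): flips 1 -> legal
(5,0): no bracket -> illegal
(5,1): no bracket -> illegal
(5,2): flips 1 -> legal
(5,4): no bracket -> illegal
(6,2): flips 1 -> legal
(6,3): flips 1 -> legal
(7,3): flips 1 -> legal
(7,4): no bracket -> illegal
(7,5): no bracket -> illegal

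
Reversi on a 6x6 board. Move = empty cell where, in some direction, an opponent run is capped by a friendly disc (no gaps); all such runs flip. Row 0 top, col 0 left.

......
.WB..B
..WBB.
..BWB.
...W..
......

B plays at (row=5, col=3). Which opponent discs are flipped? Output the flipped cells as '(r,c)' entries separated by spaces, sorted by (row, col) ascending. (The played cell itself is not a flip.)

Dir NW: first cell '.' (not opp) -> no flip
Dir N: opp run (4,3) (3,3) capped by B -> flip
Dir NE: first cell '.' (not opp) -> no flip
Dir W: first cell '.' (not opp) -> no flip
Dir E: first cell '.' (not opp) -> no flip
Dir SW: edge -> no flip
Dir S: edge -> no flip
Dir SE: edge -> no flip

Answer: (3,3) (4,3)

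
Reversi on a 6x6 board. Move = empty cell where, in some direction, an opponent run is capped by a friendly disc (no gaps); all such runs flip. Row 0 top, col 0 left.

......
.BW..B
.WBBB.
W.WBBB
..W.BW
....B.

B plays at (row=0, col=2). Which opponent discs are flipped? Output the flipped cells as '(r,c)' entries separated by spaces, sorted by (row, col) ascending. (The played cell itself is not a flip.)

Dir NW: edge -> no flip
Dir N: edge -> no flip
Dir NE: edge -> no flip
Dir W: first cell '.' (not opp) -> no flip
Dir E: first cell '.' (not opp) -> no flip
Dir SW: first cell 'B' (not opp) -> no flip
Dir S: opp run (1,2) capped by B -> flip
Dir SE: first cell '.' (not opp) -> no flip

Answer: (1,2)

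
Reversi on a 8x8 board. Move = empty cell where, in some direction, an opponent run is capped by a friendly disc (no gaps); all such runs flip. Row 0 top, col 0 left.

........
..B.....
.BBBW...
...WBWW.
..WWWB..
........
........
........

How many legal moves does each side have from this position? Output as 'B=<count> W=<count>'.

-- B to move --
(1,3): no bracket -> illegal
(1,4): flips 1 -> legal
(1,5): no bracket -> illegal
(2,5): flips 2 -> legal
(2,6): no bracket -> illegal
(2,7): flips 1 -> legal
(3,1): no bracket -> illegal
(3,2): flips 1 -> legal
(3,7): flips 2 -> legal
(4,1): flips 3 -> legal
(4,6): no bracket -> illegal
(4,7): no bracket -> illegal
(5,1): no bracket -> illegal
(5,2): flips 1 -> legal
(5,3): flips 2 -> legal
(5,4): flips 1 -> legal
(5,5): flips 2 -> legal
B mobility = 10
-- W to move --
(0,1): no bracket -> illegal
(0,2): no bracket -> illegal
(0,3): no bracket -> illegal
(1,0): no bracket -> illegal
(1,1): flips 1 -> legal
(1,3): flips 1 -> legal
(1,4): no bracket -> illegal
(2,0): flips 3 -> legal
(2,5): flips 1 -> legal
(3,0): no bracket -> illegal
(3,1): no bracket -> illegal
(3,2): no bracket -> illegal
(4,6): flips 1 -> legal
(5,4): flips 1 -> legal
(5,5): flips 1 -> legal
(5,6): no bracket -> illegal
W mobility = 7

Answer: B=10 W=7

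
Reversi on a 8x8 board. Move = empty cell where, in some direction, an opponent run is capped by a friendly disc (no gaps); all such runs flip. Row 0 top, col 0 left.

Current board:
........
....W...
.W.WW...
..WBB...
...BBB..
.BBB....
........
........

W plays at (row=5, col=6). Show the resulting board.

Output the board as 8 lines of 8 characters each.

Answer: ........
....W...
.W.WW...
..WBW...
...BBW..
.BBB..W.
........
........

Derivation:
Place W at (5,6); scan 8 dirs for brackets.
Dir NW: opp run (4,5) (3,4) capped by W -> flip
Dir N: first cell '.' (not opp) -> no flip
Dir NE: first cell '.' (not opp) -> no flip
Dir W: first cell '.' (not opp) -> no flip
Dir E: first cell '.' (not opp) -> no flip
Dir SW: first cell '.' (not opp) -> no flip
Dir S: first cell '.' (not opp) -> no flip
Dir SE: first cell '.' (not opp) -> no flip
All flips: (3,4) (4,5)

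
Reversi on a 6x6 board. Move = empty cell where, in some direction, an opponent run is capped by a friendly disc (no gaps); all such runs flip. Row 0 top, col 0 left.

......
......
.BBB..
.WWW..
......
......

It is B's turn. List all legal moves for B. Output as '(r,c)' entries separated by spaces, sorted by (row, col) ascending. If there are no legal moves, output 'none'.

(2,0): no bracket -> illegal
(2,4): no bracket -> illegal
(3,0): no bracket -> illegal
(3,4): no bracket -> illegal
(4,0): flips 1 -> legal
(4,1): flips 2 -> legal
(4,2): flips 1 -> legal
(4,3): flips 2 -> legal
(4,4): flips 1 -> legal

Answer: (4,0) (4,1) (4,2) (4,3) (4,4)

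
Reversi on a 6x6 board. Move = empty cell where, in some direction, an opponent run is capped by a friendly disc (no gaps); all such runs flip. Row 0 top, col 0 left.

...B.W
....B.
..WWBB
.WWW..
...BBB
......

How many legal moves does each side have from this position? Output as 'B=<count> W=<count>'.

Answer: B=5 W=4

Derivation:
-- B to move --
(0,4): no bracket -> illegal
(1,1): flips 2 -> legal
(1,2): no bracket -> illegal
(1,3): flips 2 -> legal
(1,5): no bracket -> illegal
(2,0): no bracket -> illegal
(2,1): flips 3 -> legal
(3,0): no bracket -> illegal
(3,4): no bracket -> illegal
(4,0): no bracket -> illegal
(4,1): flips 2 -> legal
(4,2): flips 1 -> legal
B mobility = 5
-- W to move --
(0,2): no bracket -> illegal
(0,4): no bracket -> illegal
(1,2): no bracket -> illegal
(1,3): no bracket -> illegal
(1,5): flips 1 -> legal
(3,4): no bracket -> illegal
(3,5): no bracket -> illegal
(4,2): no bracket -> illegal
(5,2): no bracket -> illegal
(5,3): flips 1 -> legal
(5,4): flips 1 -> legal
(5,5): flips 1 -> legal
W mobility = 4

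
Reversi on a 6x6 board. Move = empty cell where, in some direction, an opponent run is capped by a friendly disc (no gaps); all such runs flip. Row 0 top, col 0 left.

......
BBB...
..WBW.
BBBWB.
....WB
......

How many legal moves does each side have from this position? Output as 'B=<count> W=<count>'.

Answer: B=7 W=6

Derivation:
-- B to move --
(1,3): flips 1 -> legal
(1,4): flips 1 -> legal
(1,5): no bracket -> illegal
(2,1): flips 1 -> legal
(2,5): flips 1 -> legal
(3,5): no bracket -> illegal
(4,2): no bracket -> illegal
(4,3): flips 2 -> legal
(5,3): no bracket -> illegal
(5,4): flips 1 -> legal
(5,5): flips 3 -> legal
B mobility = 7
-- W to move --
(0,0): flips 1 -> legal
(0,1): no bracket -> illegal
(0,2): flips 1 -> legal
(0,3): no bracket -> illegal
(1,3): flips 1 -> legal
(1,4): no bracket -> illegal
(2,0): no bracket -> illegal
(2,1): no bracket -> illegal
(2,5): no bracket -> illegal
(3,5): flips 1 -> legal
(4,0): flips 1 -> legal
(4,1): no bracket -> illegal
(4,2): flips 1 -> legal
(4,3): no bracket -> illegal
(5,4): no bracket -> illegal
(5,5): no bracket -> illegal
W mobility = 6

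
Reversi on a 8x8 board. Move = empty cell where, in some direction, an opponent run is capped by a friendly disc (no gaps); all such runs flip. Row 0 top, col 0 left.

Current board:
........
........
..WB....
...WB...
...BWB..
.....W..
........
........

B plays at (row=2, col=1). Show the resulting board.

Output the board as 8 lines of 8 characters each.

Place B at (2,1); scan 8 dirs for brackets.
Dir NW: first cell '.' (not opp) -> no flip
Dir N: first cell '.' (not opp) -> no flip
Dir NE: first cell '.' (not opp) -> no flip
Dir W: first cell '.' (not opp) -> no flip
Dir E: opp run (2,2) capped by B -> flip
Dir SW: first cell '.' (not opp) -> no flip
Dir S: first cell '.' (not opp) -> no flip
Dir SE: first cell '.' (not opp) -> no flip
All flips: (2,2)

Answer: ........
........
.BBB....
...WB...
...BWB..
.....W..
........
........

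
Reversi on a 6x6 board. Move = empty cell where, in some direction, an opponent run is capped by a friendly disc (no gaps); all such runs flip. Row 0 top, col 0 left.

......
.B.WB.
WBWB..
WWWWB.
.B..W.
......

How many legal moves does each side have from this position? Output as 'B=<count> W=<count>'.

-- B to move --
(0,2): no bracket -> illegal
(0,3): flips 1 -> legal
(0,4): no bracket -> illegal
(1,0): no bracket -> illegal
(1,2): flips 1 -> legal
(2,4): no bracket -> illegal
(3,5): no bracket -> illegal
(4,0): no bracket -> illegal
(4,2): no bracket -> illegal
(4,3): flips 2 -> legal
(4,5): no bracket -> illegal
(5,3): no bracket -> illegal
(5,4): flips 1 -> legal
(5,5): flips 3 -> legal
B mobility = 5
-- W to move --
(0,0): flips 1 -> legal
(0,1): flips 2 -> legal
(0,2): flips 1 -> legal
(0,3): no bracket -> illegal
(0,4): no bracket -> illegal
(0,5): flips 2 -> legal
(1,0): flips 1 -> legal
(1,2): flips 1 -> legal
(1,5): flips 1 -> legal
(2,4): flips 2 -> legal
(2,5): no bracket -> illegal
(3,5): flips 1 -> legal
(4,0): no bracket -> illegal
(4,2): no bracket -> illegal
(4,3): no bracket -> illegal
(4,5): no bracket -> illegal
(5,0): flips 1 -> legal
(5,1): flips 1 -> legal
(5,2): flips 1 -> legal
W mobility = 12

Answer: B=5 W=12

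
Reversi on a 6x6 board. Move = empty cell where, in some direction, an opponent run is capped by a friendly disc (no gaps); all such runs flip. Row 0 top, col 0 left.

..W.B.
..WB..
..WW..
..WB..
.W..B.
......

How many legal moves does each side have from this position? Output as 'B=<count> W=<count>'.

Answer: B=2 W=6

Derivation:
-- B to move --
(0,1): no bracket -> illegal
(0,3): no bracket -> illegal
(1,1): flips 2 -> legal
(1,4): no bracket -> illegal
(2,1): no bracket -> illegal
(2,4): no bracket -> illegal
(3,0): no bracket -> illegal
(3,1): flips 2 -> legal
(3,4): no bracket -> illegal
(4,0): no bracket -> illegal
(4,2): no bracket -> illegal
(4,3): no bracket -> illegal
(5,0): no bracket -> illegal
(5,1): no bracket -> illegal
(5,2): no bracket -> illegal
B mobility = 2
-- W to move --
(0,3): flips 1 -> legal
(0,5): no bracket -> illegal
(1,4): flips 1 -> legal
(1,5): no bracket -> illegal
(2,4): flips 1 -> legal
(3,4): flips 1 -> legal
(3,5): no bracket -> illegal
(4,2): no bracket -> illegal
(4,3): flips 1 -> legal
(4,5): no bracket -> illegal
(5,3): no bracket -> illegal
(5,4): no bracket -> illegal
(5,5): flips 2 -> legal
W mobility = 6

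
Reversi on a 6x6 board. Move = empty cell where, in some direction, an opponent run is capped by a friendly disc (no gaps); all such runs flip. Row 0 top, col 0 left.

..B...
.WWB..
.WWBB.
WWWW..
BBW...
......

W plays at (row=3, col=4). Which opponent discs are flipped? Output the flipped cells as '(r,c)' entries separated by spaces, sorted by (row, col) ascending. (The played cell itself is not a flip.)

Answer: (2,3)

Derivation:
Dir NW: opp run (2,3) capped by W -> flip
Dir N: opp run (2,4), next='.' -> no flip
Dir NE: first cell '.' (not opp) -> no flip
Dir W: first cell 'W' (not opp) -> no flip
Dir E: first cell '.' (not opp) -> no flip
Dir SW: first cell '.' (not opp) -> no flip
Dir S: first cell '.' (not opp) -> no flip
Dir SE: first cell '.' (not opp) -> no flip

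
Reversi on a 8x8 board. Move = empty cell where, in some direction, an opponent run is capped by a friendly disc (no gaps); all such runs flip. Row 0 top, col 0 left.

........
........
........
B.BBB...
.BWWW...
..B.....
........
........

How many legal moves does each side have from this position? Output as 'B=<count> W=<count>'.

-- B to move --
(3,1): no bracket -> illegal
(3,5): no bracket -> illegal
(4,5): flips 3 -> legal
(5,1): flips 1 -> legal
(5,3): flips 1 -> legal
(5,4): flips 2 -> legal
(5,5): flips 1 -> legal
B mobility = 5
-- W to move --
(2,0): no bracket -> illegal
(2,1): flips 1 -> legal
(2,2): flips 2 -> legal
(2,3): flips 1 -> legal
(2,4): flips 2 -> legal
(2,5): flips 1 -> legal
(3,1): no bracket -> illegal
(3,5): no bracket -> illegal
(4,0): flips 1 -> legal
(4,5): no bracket -> illegal
(5,0): no bracket -> illegal
(5,1): no bracket -> illegal
(5,3): no bracket -> illegal
(6,1): flips 1 -> legal
(6,2): flips 1 -> legal
(6,3): no bracket -> illegal
W mobility = 8

Answer: B=5 W=8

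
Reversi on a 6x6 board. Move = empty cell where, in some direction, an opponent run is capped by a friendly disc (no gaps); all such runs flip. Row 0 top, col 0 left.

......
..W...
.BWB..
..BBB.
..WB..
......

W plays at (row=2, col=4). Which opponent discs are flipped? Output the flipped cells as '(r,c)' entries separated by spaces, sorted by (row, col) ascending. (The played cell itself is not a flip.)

Dir NW: first cell '.' (not opp) -> no flip
Dir N: first cell '.' (not opp) -> no flip
Dir NE: first cell '.' (not opp) -> no flip
Dir W: opp run (2,3) capped by W -> flip
Dir E: first cell '.' (not opp) -> no flip
Dir SW: opp run (3,3) capped by W -> flip
Dir S: opp run (3,4), next='.' -> no flip
Dir SE: first cell '.' (not opp) -> no flip

Answer: (2,3) (3,3)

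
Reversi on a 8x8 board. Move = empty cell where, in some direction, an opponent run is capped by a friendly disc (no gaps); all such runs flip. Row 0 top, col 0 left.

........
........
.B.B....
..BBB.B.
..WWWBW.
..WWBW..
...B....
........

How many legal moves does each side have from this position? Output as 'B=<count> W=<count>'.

-- B to move --
(3,1): no bracket -> illegal
(3,5): no bracket -> illegal
(3,7): no bracket -> illegal
(4,1): flips 4 -> legal
(4,7): flips 1 -> legal
(5,1): flips 3 -> legal
(5,6): flips 2 -> legal
(5,7): no bracket -> illegal
(6,1): flips 2 -> legal
(6,2): flips 2 -> legal
(6,4): no bracket -> illegal
(6,5): flips 1 -> legal
(6,6): flips 2 -> legal
B mobility = 8
-- W to move --
(1,0): flips 2 -> legal
(1,1): no bracket -> illegal
(1,2): no bracket -> illegal
(1,3): flips 2 -> legal
(1,4): no bracket -> illegal
(2,0): no bracket -> illegal
(2,2): flips 2 -> legal
(2,4): flips 2 -> legal
(2,5): flips 1 -> legal
(2,6): flips 1 -> legal
(2,7): no bracket -> illegal
(3,0): no bracket -> illegal
(3,1): no bracket -> illegal
(3,5): flips 1 -> legal
(3,7): no bracket -> illegal
(4,1): no bracket -> illegal
(4,7): no bracket -> illegal
(5,6): no bracket -> illegal
(6,2): no bracket -> illegal
(6,4): flips 1 -> legal
(6,5): flips 1 -> legal
(7,2): no bracket -> illegal
(7,3): flips 1 -> legal
(7,4): flips 1 -> legal
W mobility = 11

Answer: B=8 W=11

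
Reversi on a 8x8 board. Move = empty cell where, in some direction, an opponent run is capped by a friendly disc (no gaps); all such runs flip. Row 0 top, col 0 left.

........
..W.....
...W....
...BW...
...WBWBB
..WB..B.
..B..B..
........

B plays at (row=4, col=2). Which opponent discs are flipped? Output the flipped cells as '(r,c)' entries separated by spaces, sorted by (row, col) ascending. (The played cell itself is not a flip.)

Dir NW: first cell '.' (not opp) -> no flip
Dir N: first cell '.' (not opp) -> no flip
Dir NE: first cell 'B' (not opp) -> no flip
Dir W: first cell '.' (not opp) -> no flip
Dir E: opp run (4,3) capped by B -> flip
Dir SW: first cell '.' (not opp) -> no flip
Dir S: opp run (5,2) capped by B -> flip
Dir SE: first cell 'B' (not opp) -> no flip

Answer: (4,3) (5,2)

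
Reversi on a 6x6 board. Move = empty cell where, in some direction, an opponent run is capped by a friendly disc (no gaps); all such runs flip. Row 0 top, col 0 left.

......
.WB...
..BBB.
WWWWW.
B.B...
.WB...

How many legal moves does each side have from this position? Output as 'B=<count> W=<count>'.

Answer: B=8 W=7

Derivation:
-- B to move --
(0,0): flips 1 -> legal
(0,1): no bracket -> illegal
(0,2): no bracket -> illegal
(1,0): flips 1 -> legal
(2,0): flips 2 -> legal
(2,1): no bracket -> illegal
(2,5): no bracket -> illegal
(3,5): no bracket -> illegal
(4,1): flips 1 -> legal
(4,3): flips 1 -> legal
(4,4): flips 2 -> legal
(4,5): flips 1 -> legal
(5,0): flips 1 -> legal
B mobility = 8
-- W to move --
(0,1): flips 2 -> legal
(0,2): flips 2 -> legal
(0,3): no bracket -> illegal
(1,3): flips 3 -> legal
(1,4): flips 2 -> legal
(1,5): flips 1 -> legal
(2,1): no bracket -> illegal
(2,5): no bracket -> illegal
(3,5): no bracket -> illegal
(4,1): no bracket -> illegal
(4,3): no bracket -> illegal
(5,0): flips 1 -> legal
(5,3): flips 2 -> legal
W mobility = 7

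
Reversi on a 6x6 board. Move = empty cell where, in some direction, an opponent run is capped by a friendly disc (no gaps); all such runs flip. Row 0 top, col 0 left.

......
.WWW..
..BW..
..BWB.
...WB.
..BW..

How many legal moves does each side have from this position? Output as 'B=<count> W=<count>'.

Answer: B=8 W=9

Derivation:
-- B to move --
(0,0): flips 1 -> legal
(0,1): flips 2 -> legal
(0,2): flips 1 -> legal
(0,3): no bracket -> illegal
(0,4): flips 1 -> legal
(1,0): no bracket -> illegal
(1,4): flips 1 -> legal
(2,0): no bracket -> illegal
(2,1): no bracket -> illegal
(2,4): flips 1 -> legal
(4,2): flips 1 -> legal
(5,4): flips 2 -> legal
B mobility = 8
-- W to move --
(2,1): flips 2 -> legal
(2,4): no bracket -> illegal
(2,5): flips 1 -> legal
(3,1): flips 2 -> legal
(3,5): flips 2 -> legal
(4,1): flips 1 -> legal
(4,2): flips 2 -> legal
(4,5): flips 2 -> legal
(5,1): flips 1 -> legal
(5,4): no bracket -> illegal
(5,5): flips 1 -> legal
W mobility = 9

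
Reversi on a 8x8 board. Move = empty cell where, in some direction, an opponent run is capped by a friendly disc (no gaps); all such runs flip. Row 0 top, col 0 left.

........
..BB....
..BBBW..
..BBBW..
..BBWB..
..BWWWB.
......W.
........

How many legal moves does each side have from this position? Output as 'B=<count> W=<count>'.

-- B to move --
(1,4): no bracket -> illegal
(1,5): flips 2 -> legal
(1,6): flips 1 -> legal
(2,6): flips 1 -> legal
(3,6): flips 1 -> legal
(4,6): flips 1 -> legal
(5,7): no bracket -> illegal
(6,2): no bracket -> illegal
(6,3): flips 2 -> legal
(6,4): flips 3 -> legal
(6,5): flips 2 -> legal
(6,7): no bracket -> illegal
(7,5): no bracket -> illegal
(7,6): flips 1 -> legal
(7,7): flips 3 -> legal
B mobility = 10
-- W to move --
(0,1): no bracket -> illegal
(0,2): flips 2 -> legal
(0,3): flips 4 -> legal
(0,4): no bracket -> illegal
(1,1): flips 2 -> legal
(1,4): flips 2 -> legal
(1,5): no bracket -> illegal
(2,1): flips 5 -> legal
(3,1): flips 4 -> legal
(3,6): flips 1 -> legal
(4,1): flips 2 -> legal
(4,6): flips 2 -> legal
(4,7): no bracket -> illegal
(5,1): flips 1 -> legal
(5,7): flips 1 -> legal
(6,1): flips 3 -> legal
(6,2): no bracket -> illegal
(6,3): no bracket -> illegal
(6,5): no bracket -> illegal
(6,7): no bracket -> illegal
W mobility = 12

Answer: B=10 W=12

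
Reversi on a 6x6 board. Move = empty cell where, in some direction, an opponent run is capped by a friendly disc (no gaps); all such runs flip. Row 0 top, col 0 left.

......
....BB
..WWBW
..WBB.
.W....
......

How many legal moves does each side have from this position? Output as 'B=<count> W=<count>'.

Answer: B=7 W=6

Derivation:
-- B to move --
(1,1): flips 1 -> legal
(1,2): flips 1 -> legal
(1,3): flips 1 -> legal
(2,1): flips 2 -> legal
(3,0): no bracket -> illegal
(3,1): flips 1 -> legal
(3,5): flips 1 -> legal
(4,0): no bracket -> illegal
(4,2): no bracket -> illegal
(4,3): no bracket -> illegal
(5,0): flips 3 -> legal
(5,1): no bracket -> illegal
(5,2): no bracket -> illegal
B mobility = 7
-- W to move --
(0,3): flips 1 -> legal
(0,4): no bracket -> illegal
(0,5): flips 2 -> legal
(1,3): no bracket -> illegal
(3,5): flips 2 -> legal
(4,2): no bracket -> illegal
(4,3): flips 2 -> legal
(4,4): flips 1 -> legal
(4,5): flips 1 -> legal
W mobility = 6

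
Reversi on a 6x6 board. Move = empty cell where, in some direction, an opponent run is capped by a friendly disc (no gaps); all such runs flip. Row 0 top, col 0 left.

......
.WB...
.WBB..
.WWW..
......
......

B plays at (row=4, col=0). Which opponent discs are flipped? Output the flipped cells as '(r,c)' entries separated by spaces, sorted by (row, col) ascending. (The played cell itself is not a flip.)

Dir NW: edge -> no flip
Dir N: first cell '.' (not opp) -> no flip
Dir NE: opp run (3,1) capped by B -> flip
Dir W: edge -> no flip
Dir E: first cell '.' (not opp) -> no flip
Dir SW: edge -> no flip
Dir S: first cell '.' (not opp) -> no flip
Dir SE: first cell '.' (not opp) -> no flip

Answer: (3,1)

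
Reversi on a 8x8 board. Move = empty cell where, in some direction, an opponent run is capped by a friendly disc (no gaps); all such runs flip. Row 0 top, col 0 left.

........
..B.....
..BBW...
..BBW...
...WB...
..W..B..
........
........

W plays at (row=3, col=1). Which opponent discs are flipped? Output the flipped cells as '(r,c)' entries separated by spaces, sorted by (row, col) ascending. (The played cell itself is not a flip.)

Answer: (3,2) (3,3)

Derivation:
Dir NW: first cell '.' (not opp) -> no flip
Dir N: first cell '.' (not opp) -> no flip
Dir NE: opp run (2,2), next='.' -> no flip
Dir W: first cell '.' (not opp) -> no flip
Dir E: opp run (3,2) (3,3) capped by W -> flip
Dir SW: first cell '.' (not opp) -> no flip
Dir S: first cell '.' (not opp) -> no flip
Dir SE: first cell '.' (not opp) -> no flip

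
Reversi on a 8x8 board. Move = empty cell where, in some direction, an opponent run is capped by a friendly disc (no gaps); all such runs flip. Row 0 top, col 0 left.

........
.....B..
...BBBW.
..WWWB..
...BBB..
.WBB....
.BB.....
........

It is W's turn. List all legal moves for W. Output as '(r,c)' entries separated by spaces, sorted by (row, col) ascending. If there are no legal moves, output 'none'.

(0,4): flips 1 -> legal
(0,5): no bracket -> illegal
(0,6): flips 2 -> legal
(1,2): flips 1 -> legal
(1,3): flips 1 -> legal
(1,4): flips 2 -> legal
(1,6): flips 1 -> legal
(2,2): flips 3 -> legal
(3,6): flips 1 -> legal
(4,1): no bracket -> illegal
(4,2): no bracket -> illegal
(4,6): no bracket -> illegal
(5,0): no bracket -> illegal
(5,4): flips 4 -> legal
(5,5): flips 1 -> legal
(5,6): flips 1 -> legal
(6,0): no bracket -> illegal
(6,3): flips 2 -> legal
(6,4): no bracket -> illegal
(7,0): flips 3 -> legal
(7,1): flips 5 -> legal
(7,2): no bracket -> illegal
(7,3): flips 1 -> legal

Answer: (0,4) (0,6) (1,2) (1,3) (1,4) (1,6) (2,2) (3,6) (5,4) (5,5) (5,6) (6,3) (7,0) (7,1) (7,3)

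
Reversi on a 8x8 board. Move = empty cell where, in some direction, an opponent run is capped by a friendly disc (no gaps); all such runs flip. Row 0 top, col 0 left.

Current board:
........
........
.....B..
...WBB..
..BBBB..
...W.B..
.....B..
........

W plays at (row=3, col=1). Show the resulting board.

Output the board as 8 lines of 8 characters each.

Place W at (3,1); scan 8 dirs for brackets.
Dir NW: first cell '.' (not opp) -> no flip
Dir N: first cell '.' (not opp) -> no flip
Dir NE: first cell '.' (not opp) -> no flip
Dir W: first cell '.' (not opp) -> no flip
Dir E: first cell '.' (not opp) -> no flip
Dir SW: first cell '.' (not opp) -> no flip
Dir S: first cell '.' (not opp) -> no flip
Dir SE: opp run (4,2) capped by W -> flip
All flips: (4,2)

Answer: ........
........
.....B..
.W.WBB..
..WBBB..
...W.B..
.....B..
........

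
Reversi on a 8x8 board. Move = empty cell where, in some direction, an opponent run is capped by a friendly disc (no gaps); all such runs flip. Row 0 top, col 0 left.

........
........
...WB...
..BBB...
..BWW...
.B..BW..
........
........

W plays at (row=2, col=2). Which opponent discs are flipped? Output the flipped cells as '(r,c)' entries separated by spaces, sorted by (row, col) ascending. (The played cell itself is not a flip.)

Answer: (3,3)

Derivation:
Dir NW: first cell '.' (not opp) -> no flip
Dir N: first cell '.' (not opp) -> no flip
Dir NE: first cell '.' (not opp) -> no flip
Dir W: first cell '.' (not opp) -> no flip
Dir E: first cell 'W' (not opp) -> no flip
Dir SW: first cell '.' (not opp) -> no flip
Dir S: opp run (3,2) (4,2), next='.' -> no flip
Dir SE: opp run (3,3) capped by W -> flip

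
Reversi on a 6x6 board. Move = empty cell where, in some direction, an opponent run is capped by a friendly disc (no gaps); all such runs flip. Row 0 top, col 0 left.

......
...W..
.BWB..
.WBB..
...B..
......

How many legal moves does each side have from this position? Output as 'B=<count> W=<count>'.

-- B to move --
(0,2): no bracket -> illegal
(0,3): flips 1 -> legal
(0,4): no bracket -> illegal
(1,1): flips 1 -> legal
(1,2): flips 1 -> legal
(1,4): no bracket -> illegal
(2,0): no bracket -> illegal
(2,4): no bracket -> illegal
(3,0): flips 1 -> legal
(4,0): no bracket -> illegal
(4,1): flips 1 -> legal
(4,2): no bracket -> illegal
B mobility = 5
-- W to move --
(1,0): no bracket -> illegal
(1,1): flips 1 -> legal
(1,2): no bracket -> illegal
(1,4): no bracket -> illegal
(2,0): flips 1 -> legal
(2,4): flips 1 -> legal
(3,0): no bracket -> illegal
(3,4): flips 2 -> legal
(4,1): no bracket -> illegal
(4,2): flips 1 -> legal
(4,4): flips 1 -> legal
(5,2): no bracket -> illegal
(5,3): flips 3 -> legal
(5,4): no bracket -> illegal
W mobility = 7

Answer: B=5 W=7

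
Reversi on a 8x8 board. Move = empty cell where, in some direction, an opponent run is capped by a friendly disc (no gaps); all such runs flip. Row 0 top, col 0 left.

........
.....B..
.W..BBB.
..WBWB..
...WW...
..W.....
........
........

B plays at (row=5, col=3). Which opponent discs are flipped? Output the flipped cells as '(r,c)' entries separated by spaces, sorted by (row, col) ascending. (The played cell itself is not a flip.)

Dir NW: first cell '.' (not opp) -> no flip
Dir N: opp run (4,3) capped by B -> flip
Dir NE: opp run (4,4) capped by B -> flip
Dir W: opp run (5,2), next='.' -> no flip
Dir E: first cell '.' (not opp) -> no flip
Dir SW: first cell '.' (not opp) -> no flip
Dir S: first cell '.' (not opp) -> no flip
Dir SE: first cell '.' (not opp) -> no flip

Answer: (4,3) (4,4)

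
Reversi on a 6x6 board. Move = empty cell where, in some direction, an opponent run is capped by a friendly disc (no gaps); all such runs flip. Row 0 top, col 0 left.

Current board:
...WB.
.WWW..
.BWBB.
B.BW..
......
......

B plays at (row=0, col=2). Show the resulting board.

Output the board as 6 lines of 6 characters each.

Answer: ..BBB.
.WBB..
.BBBB.
B.BW..
......
......

Derivation:
Place B at (0,2); scan 8 dirs for brackets.
Dir NW: edge -> no flip
Dir N: edge -> no flip
Dir NE: edge -> no flip
Dir W: first cell '.' (not opp) -> no flip
Dir E: opp run (0,3) capped by B -> flip
Dir SW: opp run (1,1), next='.' -> no flip
Dir S: opp run (1,2) (2,2) capped by B -> flip
Dir SE: opp run (1,3) capped by B -> flip
All flips: (0,3) (1,2) (1,3) (2,2)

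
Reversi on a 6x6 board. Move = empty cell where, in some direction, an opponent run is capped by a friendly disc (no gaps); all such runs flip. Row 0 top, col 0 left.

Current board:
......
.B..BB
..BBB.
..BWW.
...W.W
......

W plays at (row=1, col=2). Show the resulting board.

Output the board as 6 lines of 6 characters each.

Answer: ......
.BW.BB
..BWB.
..BWW.
...W.W
......

Derivation:
Place W at (1,2); scan 8 dirs for brackets.
Dir NW: first cell '.' (not opp) -> no flip
Dir N: first cell '.' (not opp) -> no flip
Dir NE: first cell '.' (not opp) -> no flip
Dir W: opp run (1,1), next='.' -> no flip
Dir E: first cell '.' (not opp) -> no flip
Dir SW: first cell '.' (not opp) -> no flip
Dir S: opp run (2,2) (3,2), next='.' -> no flip
Dir SE: opp run (2,3) capped by W -> flip
All flips: (2,3)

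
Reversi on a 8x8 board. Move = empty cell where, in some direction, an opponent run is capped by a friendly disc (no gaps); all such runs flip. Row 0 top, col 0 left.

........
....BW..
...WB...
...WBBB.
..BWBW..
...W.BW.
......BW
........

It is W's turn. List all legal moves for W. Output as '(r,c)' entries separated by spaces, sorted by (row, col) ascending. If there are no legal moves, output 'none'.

(0,3): no bracket -> illegal
(0,4): no bracket -> illegal
(0,5): flips 1 -> legal
(1,3): flips 1 -> legal
(2,5): flips 3 -> legal
(2,6): flips 2 -> legal
(2,7): flips 1 -> legal
(3,1): flips 1 -> legal
(3,2): no bracket -> illegal
(3,7): flips 3 -> legal
(4,1): flips 1 -> legal
(4,6): no bracket -> illegal
(4,7): no bracket -> illegal
(5,1): flips 1 -> legal
(5,2): no bracket -> illegal
(5,4): flips 1 -> legal
(5,7): no bracket -> illegal
(6,4): no bracket -> illegal
(6,5): flips 2 -> legal
(7,5): no bracket -> illegal
(7,6): flips 1 -> legal
(7,7): flips 3 -> legal

Answer: (0,5) (1,3) (2,5) (2,6) (2,7) (3,1) (3,7) (4,1) (5,1) (5,4) (6,5) (7,6) (7,7)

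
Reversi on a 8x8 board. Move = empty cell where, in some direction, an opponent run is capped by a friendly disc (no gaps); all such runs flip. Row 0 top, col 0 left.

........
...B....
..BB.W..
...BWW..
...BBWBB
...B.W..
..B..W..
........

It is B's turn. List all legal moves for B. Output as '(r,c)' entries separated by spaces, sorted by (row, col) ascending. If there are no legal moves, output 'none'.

(1,4): no bracket -> illegal
(1,5): no bracket -> illegal
(1,6): flips 2 -> legal
(2,4): flips 2 -> legal
(2,6): flips 1 -> legal
(3,6): flips 2 -> legal
(5,4): no bracket -> illegal
(5,6): flips 2 -> legal
(6,4): flips 1 -> legal
(6,6): flips 1 -> legal
(7,4): no bracket -> illegal
(7,5): no bracket -> illegal
(7,6): no bracket -> illegal

Answer: (1,6) (2,4) (2,6) (3,6) (5,6) (6,4) (6,6)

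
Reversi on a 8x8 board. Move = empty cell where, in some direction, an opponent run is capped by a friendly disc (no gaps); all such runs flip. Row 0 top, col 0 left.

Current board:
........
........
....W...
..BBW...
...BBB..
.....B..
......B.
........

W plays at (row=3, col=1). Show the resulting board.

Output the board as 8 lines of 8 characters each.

Answer: ........
........
....W...
.WWWW...
...BBB..
.....B..
......B.
........

Derivation:
Place W at (3,1); scan 8 dirs for brackets.
Dir NW: first cell '.' (not opp) -> no flip
Dir N: first cell '.' (not opp) -> no flip
Dir NE: first cell '.' (not opp) -> no flip
Dir W: first cell '.' (not opp) -> no flip
Dir E: opp run (3,2) (3,3) capped by W -> flip
Dir SW: first cell '.' (not opp) -> no flip
Dir S: first cell '.' (not opp) -> no flip
Dir SE: first cell '.' (not opp) -> no flip
All flips: (3,2) (3,3)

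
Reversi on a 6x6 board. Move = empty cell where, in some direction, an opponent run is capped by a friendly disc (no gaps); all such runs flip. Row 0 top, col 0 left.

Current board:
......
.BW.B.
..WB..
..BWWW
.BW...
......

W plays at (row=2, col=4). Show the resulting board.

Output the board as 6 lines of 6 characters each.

Place W at (2,4); scan 8 dirs for brackets.
Dir NW: first cell '.' (not opp) -> no flip
Dir N: opp run (1,4), next='.' -> no flip
Dir NE: first cell '.' (not opp) -> no flip
Dir W: opp run (2,3) capped by W -> flip
Dir E: first cell '.' (not opp) -> no flip
Dir SW: first cell 'W' (not opp) -> no flip
Dir S: first cell 'W' (not opp) -> no flip
Dir SE: first cell 'W' (not opp) -> no flip
All flips: (2,3)

Answer: ......
.BW.B.
..WWW.
..BWWW
.BW...
......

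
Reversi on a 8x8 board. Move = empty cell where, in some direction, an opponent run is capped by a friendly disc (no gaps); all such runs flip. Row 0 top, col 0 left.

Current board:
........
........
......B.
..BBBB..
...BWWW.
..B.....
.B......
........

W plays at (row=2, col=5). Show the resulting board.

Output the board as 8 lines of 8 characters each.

Place W at (2,5); scan 8 dirs for brackets.
Dir NW: first cell '.' (not opp) -> no flip
Dir N: first cell '.' (not opp) -> no flip
Dir NE: first cell '.' (not opp) -> no flip
Dir W: first cell '.' (not opp) -> no flip
Dir E: opp run (2,6), next='.' -> no flip
Dir SW: opp run (3,4) (4,3) (5,2) (6,1), next='.' -> no flip
Dir S: opp run (3,5) capped by W -> flip
Dir SE: first cell '.' (not opp) -> no flip
All flips: (3,5)

Answer: ........
........
.....WB.
..BBBW..
...BWWW.
..B.....
.B......
........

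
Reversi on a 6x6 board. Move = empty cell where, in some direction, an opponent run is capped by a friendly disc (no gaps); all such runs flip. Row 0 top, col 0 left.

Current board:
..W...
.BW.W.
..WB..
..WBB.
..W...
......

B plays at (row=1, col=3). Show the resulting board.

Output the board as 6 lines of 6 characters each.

Place B at (1,3); scan 8 dirs for brackets.
Dir NW: opp run (0,2), next=edge -> no flip
Dir N: first cell '.' (not opp) -> no flip
Dir NE: first cell '.' (not opp) -> no flip
Dir W: opp run (1,2) capped by B -> flip
Dir E: opp run (1,4), next='.' -> no flip
Dir SW: opp run (2,2), next='.' -> no flip
Dir S: first cell 'B' (not opp) -> no flip
Dir SE: first cell '.' (not opp) -> no flip
All flips: (1,2)

Answer: ..W...
.BBBW.
..WB..
..WBB.
..W...
......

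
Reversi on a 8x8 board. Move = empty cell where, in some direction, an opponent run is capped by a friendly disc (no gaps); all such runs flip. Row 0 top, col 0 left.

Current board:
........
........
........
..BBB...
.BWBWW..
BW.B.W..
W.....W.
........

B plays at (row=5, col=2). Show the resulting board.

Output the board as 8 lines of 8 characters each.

Answer: ........
........
........
..BBB...
.BBBWW..
BBBB.W..
W.....W.
........

Derivation:
Place B at (5,2); scan 8 dirs for brackets.
Dir NW: first cell 'B' (not opp) -> no flip
Dir N: opp run (4,2) capped by B -> flip
Dir NE: first cell 'B' (not opp) -> no flip
Dir W: opp run (5,1) capped by B -> flip
Dir E: first cell 'B' (not opp) -> no flip
Dir SW: first cell '.' (not opp) -> no flip
Dir S: first cell '.' (not opp) -> no flip
Dir SE: first cell '.' (not opp) -> no flip
All flips: (4,2) (5,1)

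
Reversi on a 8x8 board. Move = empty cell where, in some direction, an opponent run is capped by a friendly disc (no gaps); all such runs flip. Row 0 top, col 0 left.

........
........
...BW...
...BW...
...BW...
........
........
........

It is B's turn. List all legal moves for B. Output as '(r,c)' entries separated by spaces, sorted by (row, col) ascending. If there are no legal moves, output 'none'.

(1,3): no bracket -> illegal
(1,4): no bracket -> illegal
(1,5): flips 1 -> legal
(2,5): flips 2 -> legal
(3,5): flips 1 -> legal
(4,5): flips 2 -> legal
(5,3): no bracket -> illegal
(5,4): no bracket -> illegal
(5,5): flips 1 -> legal

Answer: (1,5) (2,5) (3,5) (4,5) (5,5)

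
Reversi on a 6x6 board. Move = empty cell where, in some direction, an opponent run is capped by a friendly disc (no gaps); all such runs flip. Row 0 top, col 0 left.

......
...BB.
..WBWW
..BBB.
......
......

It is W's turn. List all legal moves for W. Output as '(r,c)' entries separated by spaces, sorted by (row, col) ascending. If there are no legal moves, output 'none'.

(0,2): flips 1 -> legal
(0,3): flips 1 -> legal
(0,4): flips 2 -> legal
(0,5): no bracket -> illegal
(1,2): no bracket -> illegal
(1,5): no bracket -> illegal
(2,1): no bracket -> illegal
(3,1): no bracket -> illegal
(3,5): no bracket -> illegal
(4,1): no bracket -> illegal
(4,2): flips 2 -> legal
(4,3): flips 1 -> legal
(4,4): flips 2 -> legal
(4,5): no bracket -> illegal

Answer: (0,2) (0,3) (0,4) (4,2) (4,3) (4,4)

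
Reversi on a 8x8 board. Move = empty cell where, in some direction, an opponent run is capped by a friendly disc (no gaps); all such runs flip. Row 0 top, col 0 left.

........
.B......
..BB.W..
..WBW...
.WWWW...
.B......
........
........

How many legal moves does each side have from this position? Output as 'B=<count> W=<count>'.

-- B to move --
(1,4): no bracket -> illegal
(1,5): no bracket -> illegal
(1,6): no bracket -> illegal
(2,1): no bracket -> illegal
(2,4): no bracket -> illegal
(2,6): no bracket -> illegal
(3,0): no bracket -> illegal
(3,1): flips 2 -> legal
(3,5): flips 1 -> legal
(3,6): no bracket -> illegal
(4,0): no bracket -> illegal
(4,5): flips 1 -> legal
(5,0): flips 2 -> legal
(5,2): flips 2 -> legal
(5,3): flips 1 -> legal
(5,4): no bracket -> illegal
(5,5): flips 1 -> legal
B mobility = 7
-- W to move --
(0,0): flips 3 -> legal
(0,1): no bracket -> illegal
(0,2): no bracket -> illegal
(1,0): no bracket -> illegal
(1,2): flips 2 -> legal
(1,3): flips 2 -> legal
(1,4): flips 1 -> legal
(2,0): no bracket -> illegal
(2,1): no bracket -> illegal
(2,4): flips 1 -> legal
(3,1): no bracket -> illegal
(4,0): no bracket -> illegal
(5,0): no bracket -> illegal
(5,2): no bracket -> illegal
(6,0): flips 1 -> legal
(6,1): flips 1 -> legal
(6,2): no bracket -> illegal
W mobility = 7

Answer: B=7 W=7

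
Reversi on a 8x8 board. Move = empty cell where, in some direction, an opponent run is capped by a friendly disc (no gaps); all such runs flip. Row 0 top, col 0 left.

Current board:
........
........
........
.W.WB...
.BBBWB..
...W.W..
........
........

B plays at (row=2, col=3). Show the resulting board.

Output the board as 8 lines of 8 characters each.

Answer: ........
........
...B....
.W.BB...
.BBBWB..
...W.W..
........
........

Derivation:
Place B at (2,3); scan 8 dirs for brackets.
Dir NW: first cell '.' (not opp) -> no flip
Dir N: first cell '.' (not opp) -> no flip
Dir NE: first cell '.' (not opp) -> no flip
Dir W: first cell '.' (not opp) -> no flip
Dir E: first cell '.' (not opp) -> no flip
Dir SW: first cell '.' (not opp) -> no flip
Dir S: opp run (3,3) capped by B -> flip
Dir SE: first cell 'B' (not opp) -> no flip
All flips: (3,3)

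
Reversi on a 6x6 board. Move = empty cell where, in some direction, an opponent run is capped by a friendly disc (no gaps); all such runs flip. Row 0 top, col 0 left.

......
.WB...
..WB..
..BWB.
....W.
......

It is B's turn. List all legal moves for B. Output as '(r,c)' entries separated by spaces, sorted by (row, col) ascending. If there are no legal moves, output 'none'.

(0,0): no bracket -> illegal
(0,1): no bracket -> illegal
(0,2): no bracket -> illegal
(1,0): flips 1 -> legal
(1,3): no bracket -> illegal
(2,0): no bracket -> illegal
(2,1): flips 1 -> legal
(2,4): no bracket -> illegal
(3,1): no bracket -> illegal
(3,5): no bracket -> illegal
(4,2): no bracket -> illegal
(4,3): flips 1 -> legal
(4,5): no bracket -> illegal
(5,3): no bracket -> illegal
(5,4): flips 1 -> legal
(5,5): no bracket -> illegal

Answer: (1,0) (2,1) (4,3) (5,4)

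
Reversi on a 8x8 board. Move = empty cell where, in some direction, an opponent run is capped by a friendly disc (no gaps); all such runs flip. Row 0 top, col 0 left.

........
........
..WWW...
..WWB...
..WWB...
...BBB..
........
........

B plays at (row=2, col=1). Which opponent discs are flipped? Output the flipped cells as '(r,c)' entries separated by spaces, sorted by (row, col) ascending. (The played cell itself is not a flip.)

Answer: (3,2) (4,3)

Derivation:
Dir NW: first cell '.' (not opp) -> no flip
Dir N: first cell '.' (not opp) -> no flip
Dir NE: first cell '.' (not opp) -> no flip
Dir W: first cell '.' (not opp) -> no flip
Dir E: opp run (2,2) (2,3) (2,4), next='.' -> no flip
Dir SW: first cell '.' (not opp) -> no flip
Dir S: first cell '.' (not opp) -> no flip
Dir SE: opp run (3,2) (4,3) capped by B -> flip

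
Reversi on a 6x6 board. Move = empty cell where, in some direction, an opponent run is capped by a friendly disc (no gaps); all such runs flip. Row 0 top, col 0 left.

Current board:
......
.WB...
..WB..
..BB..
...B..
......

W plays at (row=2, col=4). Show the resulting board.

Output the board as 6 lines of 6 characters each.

Place W at (2,4); scan 8 dirs for brackets.
Dir NW: first cell '.' (not opp) -> no flip
Dir N: first cell '.' (not opp) -> no flip
Dir NE: first cell '.' (not opp) -> no flip
Dir W: opp run (2,3) capped by W -> flip
Dir E: first cell '.' (not opp) -> no flip
Dir SW: opp run (3,3), next='.' -> no flip
Dir S: first cell '.' (not opp) -> no flip
Dir SE: first cell '.' (not opp) -> no flip
All flips: (2,3)

Answer: ......
.WB...
..WWW.
..BB..
...B..
......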